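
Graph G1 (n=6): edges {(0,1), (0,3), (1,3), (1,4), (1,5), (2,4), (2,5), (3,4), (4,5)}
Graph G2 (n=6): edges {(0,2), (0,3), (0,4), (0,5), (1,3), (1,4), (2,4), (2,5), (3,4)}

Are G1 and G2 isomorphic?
Yes, isomorphic

The graphs are isomorphic.
One valid mapping φ: V(G1) → V(G2): 0→5, 1→0, 2→1, 3→2, 4→4, 5→3

Verify φ preserves adjacency — for each edge of G1, its image is an edge of G2:
  (0,1) → (φ(0),φ(1)) = (0,5) ∈ E(G2) ✓
  (0,3) → (φ(0),φ(3)) = (2,5) ∈ E(G2) ✓
  (1,3) → (φ(1),φ(3)) = (0,2) ∈ E(G2) ✓
  (1,4) → (φ(1),φ(4)) = (0,4) ∈ E(G2) ✓
  (1,5) → (φ(1),φ(5)) = (0,3) ∈ E(G2) ✓
  (2,4) → (φ(2),φ(4)) = (1,4) ∈ E(G2) ✓
  (2,5) → (φ(2),φ(5)) = (1,3) ∈ E(G2) ✓
  (3,4) → (φ(3),φ(4)) = (2,4) ∈ E(G2) ✓
  (4,5) → (φ(4),φ(5)) = (3,4) ∈ E(G2) ✓
All 9 edges of G1 map to edges of G2, and |E(G1)| = |E(G2)| = 9, so φ is a bijection on edges as well as vertices. Hence G1 ≅ G2.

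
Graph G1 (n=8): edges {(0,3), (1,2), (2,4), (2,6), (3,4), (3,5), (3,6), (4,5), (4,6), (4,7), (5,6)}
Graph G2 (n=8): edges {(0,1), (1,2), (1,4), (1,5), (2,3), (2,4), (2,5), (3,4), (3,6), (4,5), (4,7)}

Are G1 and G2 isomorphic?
Yes, isomorphic

The graphs are isomorphic.
One valid mapping φ: V(G1) → V(G2): 0→0, 1→6, 2→3, 3→1, 4→4, 5→5, 6→2, 7→7

Verify φ preserves adjacency — for each edge of G1, its image is an edge of G2:
  (0,3) → (φ(0),φ(3)) = (0,1) ∈ E(G2) ✓
  (1,2) → (φ(1),φ(2)) = (3,6) ∈ E(G2) ✓
  (2,4) → (φ(2),φ(4)) = (3,4) ∈ E(G2) ✓
  (2,6) → (φ(2),φ(6)) = (2,3) ∈ E(G2) ✓
  (3,4) → (φ(3),φ(4)) = (1,4) ∈ E(G2) ✓
  (3,5) → (φ(3),φ(5)) = (1,5) ∈ E(G2) ✓
  (3,6) → (φ(3),φ(6)) = (1,2) ∈ E(G2) ✓
  (4,5) → (φ(4),φ(5)) = (4,5) ∈ E(G2) ✓
  (4,6) → (φ(4),φ(6)) = (2,4) ∈ E(G2) ✓
  (4,7) → (φ(4),φ(7)) = (4,7) ∈ E(G2) ✓
  (5,6) → (φ(5),φ(6)) = (2,5) ∈ E(G2) ✓
All 11 edges of G1 map to edges of G2, and |E(G1)| = |E(G2)| = 11, so φ is a bijection on edges as well as vertices. Hence G1 ≅ G2.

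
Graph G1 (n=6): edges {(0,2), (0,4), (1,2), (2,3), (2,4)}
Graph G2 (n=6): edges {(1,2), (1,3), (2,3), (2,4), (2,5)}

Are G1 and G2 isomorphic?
Yes, isomorphic

The graphs are isomorphic.
One valid mapping φ: V(G1) → V(G2): 0→3, 1→5, 2→2, 3→4, 4→1, 5→0

Verify φ preserves adjacency — for each edge of G1, its image is an edge of G2:
  (0,2) → (φ(0),φ(2)) = (2,3) ∈ E(G2) ✓
  (0,4) → (φ(0),φ(4)) = (1,3) ∈ E(G2) ✓
  (1,2) → (φ(1),φ(2)) = (2,5) ∈ E(G2) ✓
  (2,3) → (φ(2),φ(3)) = (2,4) ∈ E(G2) ✓
  (2,4) → (φ(2),φ(4)) = (1,2) ∈ E(G2) ✓
All 5 edges of G1 map to edges of G2, and |E(G1)| = |E(G2)| = 5, so φ is a bijection on edges as well as vertices. Hence G1 ≅ G2.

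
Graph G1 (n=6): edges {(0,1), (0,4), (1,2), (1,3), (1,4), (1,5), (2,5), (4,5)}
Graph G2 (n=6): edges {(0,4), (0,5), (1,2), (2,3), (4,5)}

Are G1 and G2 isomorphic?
No, not isomorphic

The graphs are NOT isomorphic.

Connected components of G1: 1 component(s) with vertex sets [[0, 1, 2, 3, 4, 5]], sizes [6].
Connected components of G2: 2 component(s) with vertex sets [[0, 4, 5], [1, 2, 3]], sizes [3, 3].
The number of connected components (and the multiset of component sizes) is an isomorphism invariant — an isomorphism maps each component of G1 bijectively onto a component of G2. Since G1 has 1 component(s) and G2 has 2, they cannot be isomorphic.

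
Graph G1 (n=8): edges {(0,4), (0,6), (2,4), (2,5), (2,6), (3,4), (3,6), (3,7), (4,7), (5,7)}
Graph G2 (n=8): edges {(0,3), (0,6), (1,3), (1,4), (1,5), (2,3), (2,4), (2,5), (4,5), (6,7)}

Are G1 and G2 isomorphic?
No, not isomorphic

The graphs are NOT isomorphic.

Connected components of G1: 2 component(s) with vertex sets [[1], [0, 2, 3, 4, 5, 6, 7]], sizes [1, 7].
Connected components of G2: 1 component(s) with vertex sets [[0, 1, 2, 3, 4, 5, 6, 7]], sizes [8].
The number of connected components (and the multiset of component sizes) is an isomorphism invariant — an isomorphism maps each component of G1 bijectively onto a component of G2. Since G1 has 2 component(s) and G2 has 1, they cannot be isomorphic.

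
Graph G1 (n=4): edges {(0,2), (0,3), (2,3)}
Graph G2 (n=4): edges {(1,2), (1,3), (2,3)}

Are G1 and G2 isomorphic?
Yes, isomorphic

The graphs are isomorphic.
One valid mapping φ: V(G1) → V(G2): 0→2, 1→0, 2→1, 3→3

Verify φ preserves adjacency — for each edge of G1, its image is an edge of G2:
  (0,2) → (φ(0),φ(2)) = (1,2) ∈ E(G2) ✓
  (0,3) → (φ(0),φ(3)) = (2,3) ∈ E(G2) ✓
  (2,3) → (φ(2),φ(3)) = (1,3) ∈ E(G2) ✓
All 3 edges of G1 map to edges of G2, and |E(G1)| = |E(G2)| = 3, so φ is a bijection on edges as well as vertices. Hence G1 ≅ G2.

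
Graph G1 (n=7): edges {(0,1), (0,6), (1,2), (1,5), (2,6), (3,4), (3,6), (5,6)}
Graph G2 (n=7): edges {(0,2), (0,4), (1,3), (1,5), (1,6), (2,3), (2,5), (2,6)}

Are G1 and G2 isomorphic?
Yes, isomorphic

The graphs are isomorphic.
One valid mapping φ: V(G1) → V(G2): 0→5, 1→1, 2→6, 3→0, 4→4, 5→3, 6→2

Verify φ preserves adjacency — for each edge of G1, its image is an edge of G2:
  (0,1) → (φ(0),φ(1)) = (1,5) ∈ E(G2) ✓
  (0,6) → (φ(0),φ(6)) = (2,5) ∈ E(G2) ✓
  (1,2) → (φ(1),φ(2)) = (1,6) ∈ E(G2) ✓
  (1,5) → (φ(1),φ(5)) = (1,3) ∈ E(G2) ✓
  (2,6) → (φ(2),φ(6)) = (2,6) ∈ E(G2) ✓
  (3,4) → (φ(3),φ(4)) = (0,4) ∈ E(G2) ✓
  (3,6) → (φ(3),φ(6)) = (0,2) ∈ E(G2) ✓
  (5,6) → (φ(5),φ(6)) = (2,3) ∈ E(G2) ✓
All 8 edges of G1 map to edges of G2, and |E(G1)| = |E(G2)| = 8, so φ is a bijection on edges as well as vertices. Hence G1 ≅ G2.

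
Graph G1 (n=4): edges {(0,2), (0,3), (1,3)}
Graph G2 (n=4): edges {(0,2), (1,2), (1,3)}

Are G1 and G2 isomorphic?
Yes, isomorphic

The graphs are isomorphic.
One valid mapping φ: V(G1) → V(G2): 0→1, 1→0, 2→3, 3→2

Verify φ preserves adjacency — for each edge of G1, its image is an edge of G2:
  (0,2) → (φ(0),φ(2)) = (1,3) ∈ E(G2) ✓
  (0,3) → (φ(0),φ(3)) = (1,2) ∈ E(G2) ✓
  (1,3) → (φ(1),φ(3)) = (0,2) ∈ E(G2) ✓
All 3 edges of G1 map to edges of G2, and |E(G1)| = |E(G2)| = 3, so φ is a bijection on edges as well as vertices. Hence G1 ≅ G2.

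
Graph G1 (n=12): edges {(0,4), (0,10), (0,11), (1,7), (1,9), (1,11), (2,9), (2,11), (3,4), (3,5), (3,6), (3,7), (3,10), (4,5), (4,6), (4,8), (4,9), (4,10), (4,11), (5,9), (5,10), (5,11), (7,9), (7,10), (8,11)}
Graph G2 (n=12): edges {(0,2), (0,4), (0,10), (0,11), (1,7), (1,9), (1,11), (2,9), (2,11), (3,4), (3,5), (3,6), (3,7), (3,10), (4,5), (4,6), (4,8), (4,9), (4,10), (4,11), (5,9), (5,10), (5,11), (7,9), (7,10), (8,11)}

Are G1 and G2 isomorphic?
No, not isomorphic

The graphs are NOT isomorphic.

Counting edges: G1 has 25 edge(s); G2 has 26 edge(s).
Edge count is an isomorphism invariant (a bijection on vertices induces a bijection on edges), so differing edge counts rule out isomorphism.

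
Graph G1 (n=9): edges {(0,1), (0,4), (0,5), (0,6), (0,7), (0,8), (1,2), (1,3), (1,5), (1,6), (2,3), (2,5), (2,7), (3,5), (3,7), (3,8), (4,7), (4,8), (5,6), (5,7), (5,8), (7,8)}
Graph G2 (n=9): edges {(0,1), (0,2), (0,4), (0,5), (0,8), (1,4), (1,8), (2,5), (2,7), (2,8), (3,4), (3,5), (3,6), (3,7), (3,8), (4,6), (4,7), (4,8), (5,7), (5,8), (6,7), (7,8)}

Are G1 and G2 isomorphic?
Yes, isomorphic

The graphs are isomorphic.
One valid mapping φ: V(G1) → V(G2): 0→4, 1→0, 2→2, 3→5, 4→6, 5→8, 6→1, 7→7, 8→3

Verify φ preserves adjacency — for each edge of G1, its image is an edge of G2:
  (0,1) → (φ(0),φ(1)) = (0,4) ∈ E(G2) ✓
  (0,4) → (φ(0),φ(4)) = (4,6) ∈ E(G2) ✓
  (0,5) → (φ(0),φ(5)) = (4,8) ∈ E(G2) ✓
  (0,6) → (φ(0),φ(6)) = (1,4) ∈ E(G2) ✓
  (0,7) → (φ(0),φ(7)) = (4,7) ∈ E(G2) ✓
  (0,8) → (φ(0),φ(8)) = (3,4) ∈ E(G2) ✓
  (1,2) → (φ(1),φ(2)) = (0,2) ∈ E(G2) ✓
  (1,3) → (φ(1),φ(3)) = (0,5) ∈ E(G2) ✓
  (1,5) → (φ(1),φ(5)) = (0,8) ∈ E(G2) ✓
  (1,6) → (φ(1),φ(6)) = (0,1) ∈ E(G2) ✓
  (2,3) → (φ(2),φ(3)) = (2,5) ∈ E(G2) ✓
  (2,5) → (φ(2),φ(5)) = (2,8) ∈ E(G2) ✓
  (2,7) → (φ(2),φ(7)) = (2,7) ∈ E(G2) ✓
  (3,5) → (φ(3),φ(5)) = (5,8) ∈ E(G2) ✓
  (3,7) → (φ(3),φ(7)) = (5,7) ∈ E(G2) ✓
  (3,8) → (φ(3),φ(8)) = (3,5) ∈ E(G2) ✓
  (4,7) → (φ(4),φ(7)) = (6,7) ∈ E(G2) ✓
  (4,8) → (φ(4),φ(8)) = (3,6) ∈ E(G2) ✓
  (5,6) → (φ(5),φ(6)) = (1,8) ∈ E(G2) ✓
  (5,7) → (φ(5),φ(7)) = (7,8) ∈ E(G2) ✓
  (5,8) → (φ(5),φ(8)) = (3,8) ∈ E(G2) ✓
  (7,8) → (φ(7),φ(8)) = (3,7) ∈ E(G2) ✓
All 22 edges of G1 map to edges of G2, and |E(G1)| = |E(G2)| = 22, so φ is a bijection on edges as well as vertices. Hence G1 ≅ G2.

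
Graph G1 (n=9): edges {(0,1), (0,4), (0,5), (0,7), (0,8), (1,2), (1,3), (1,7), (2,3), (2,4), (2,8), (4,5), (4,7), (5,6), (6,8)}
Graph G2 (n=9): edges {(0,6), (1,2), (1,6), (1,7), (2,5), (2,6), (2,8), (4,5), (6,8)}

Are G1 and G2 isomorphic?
No, not isomorphic

The graphs are NOT isomorphic.

Counting triangles (3-cliques): G1 has 4, G2 has 2.
Triangle count is an isomorphism invariant, so differing triangle counts rule out isomorphism.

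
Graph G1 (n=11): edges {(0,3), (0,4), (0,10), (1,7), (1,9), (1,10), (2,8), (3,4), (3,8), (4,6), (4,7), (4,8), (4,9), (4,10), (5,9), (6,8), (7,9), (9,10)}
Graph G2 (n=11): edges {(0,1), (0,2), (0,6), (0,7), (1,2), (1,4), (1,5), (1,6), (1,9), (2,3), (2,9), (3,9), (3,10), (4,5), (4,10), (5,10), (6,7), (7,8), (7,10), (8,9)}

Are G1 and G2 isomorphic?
No, not isomorphic

The graphs are NOT isomorphic.

Counting triangles (3-cliques): G1 has 8, G2 has 7.
Triangle count is an isomorphism invariant, so differing triangle counts rule out isomorphism.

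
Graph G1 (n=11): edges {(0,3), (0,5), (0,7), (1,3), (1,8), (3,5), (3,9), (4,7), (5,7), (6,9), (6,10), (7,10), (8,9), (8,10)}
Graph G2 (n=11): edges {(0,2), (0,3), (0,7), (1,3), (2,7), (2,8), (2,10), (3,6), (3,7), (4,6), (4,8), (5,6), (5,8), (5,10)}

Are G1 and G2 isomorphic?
Yes, isomorphic

The graphs are isomorphic.
One valid mapping φ: V(G1) → V(G2): 0→7, 1→10, 2→9, 3→2, 4→1, 5→0, 6→4, 7→3, 8→5, 9→8, 10→6

Verify φ preserves adjacency — for each edge of G1, its image is an edge of G2:
  (0,3) → (φ(0),φ(3)) = (2,7) ∈ E(G2) ✓
  (0,5) → (φ(0),φ(5)) = (0,7) ∈ E(G2) ✓
  (0,7) → (φ(0),φ(7)) = (3,7) ∈ E(G2) ✓
  (1,3) → (φ(1),φ(3)) = (2,10) ∈ E(G2) ✓
  (1,8) → (φ(1),φ(8)) = (5,10) ∈ E(G2) ✓
  (3,5) → (φ(3),φ(5)) = (0,2) ∈ E(G2) ✓
  (3,9) → (φ(3),φ(9)) = (2,8) ∈ E(G2) ✓
  (4,7) → (φ(4),φ(7)) = (1,3) ∈ E(G2) ✓
  (5,7) → (φ(5),φ(7)) = (0,3) ∈ E(G2) ✓
  (6,9) → (φ(6),φ(9)) = (4,8) ∈ E(G2) ✓
  (6,10) → (φ(6),φ(10)) = (4,6) ∈ E(G2) ✓
  (7,10) → (φ(7),φ(10)) = (3,6) ∈ E(G2) ✓
  (8,9) → (φ(8),φ(9)) = (5,8) ∈ E(G2) ✓
  (8,10) → (φ(8),φ(10)) = (5,6) ∈ E(G2) ✓
All 14 edges of G1 map to edges of G2, and |E(G1)| = |E(G2)| = 14, so φ is a bijection on edges as well as vertices. Hence G1 ≅ G2.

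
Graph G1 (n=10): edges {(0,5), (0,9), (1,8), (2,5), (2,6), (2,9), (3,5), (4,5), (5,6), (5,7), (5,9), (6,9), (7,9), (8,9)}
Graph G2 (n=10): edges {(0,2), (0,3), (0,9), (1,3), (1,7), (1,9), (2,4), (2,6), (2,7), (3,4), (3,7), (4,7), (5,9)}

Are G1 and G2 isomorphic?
No, not isomorphic

The graphs are NOT isomorphic.

Connected components of G1: 1 component(s) with vertex sets [[0, 1, 2, 3, 4, 5, 6, 7, 8, 9]], sizes [10].
Connected components of G2: 2 component(s) with vertex sets [[8], [0, 1, 2, 3, 4, 5, 6, 7, 9]], sizes [1, 9].
The number of connected components (and the multiset of component sizes) is an isomorphism invariant — an isomorphism maps each component of G1 bijectively onto a component of G2. Since G1 has 1 component(s) and G2 has 2, they cannot be isomorphic.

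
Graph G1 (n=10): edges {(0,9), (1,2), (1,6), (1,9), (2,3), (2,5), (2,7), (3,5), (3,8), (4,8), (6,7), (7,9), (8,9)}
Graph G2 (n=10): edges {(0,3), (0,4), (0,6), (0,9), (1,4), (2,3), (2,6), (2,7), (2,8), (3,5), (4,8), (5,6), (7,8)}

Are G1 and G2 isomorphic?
Yes, isomorphic

The graphs are isomorphic.
One valid mapping φ: V(G1) → V(G2): 0→9, 1→6, 2→2, 3→8, 4→1, 5→7, 6→5, 7→3, 8→4, 9→0

Verify φ preserves adjacency — for each edge of G1, its image is an edge of G2:
  (0,9) → (φ(0),φ(9)) = (0,9) ∈ E(G2) ✓
  (1,2) → (φ(1),φ(2)) = (2,6) ∈ E(G2) ✓
  (1,6) → (φ(1),φ(6)) = (5,6) ∈ E(G2) ✓
  (1,9) → (φ(1),φ(9)) = (0,6) ∈ E(G2) ✓
  (2,3) → (φ(2),φ(3)) = (2,8) ∈ E(G2) ✓
  (2,5) → (φ(2),φ(5)) = (2,7) ∈ E(G2) ✓
  (2,7) → (φ(2),φ(7)) = (2,3) ∈ E(G2) ✓
  (3,5) → (φ(3),φ(5)) = (7,8) ∈ E(G2) ✓
  (3,8) → (φ(3),φ(8)) = (4,8) ∈ E(G2) ✓
  (4,8) → (φ(4),φ(8)) = (1,4) ∈ E(G2) ✓
  (6,7) → (φ(6),φ(7)) = (3,5) ∈ E(G2) ✓
  (7,9) → (φ(7),φ(9)) = (0,3) ∈ E(G2) ✓
  (8,9) → (φ(8),φ(9)) = (0,4) ∈ E(G2) ✓
All 13 edges of G1 map to edges of G2, and |E(G1)| = |E(G2)| = 13, so φ is a bijection on edges as well as vertices. Hence G1 ≅ G2.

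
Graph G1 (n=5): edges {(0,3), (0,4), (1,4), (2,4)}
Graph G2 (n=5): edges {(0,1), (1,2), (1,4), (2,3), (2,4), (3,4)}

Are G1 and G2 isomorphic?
No, not isomorphic

The graphs are NOT isomorphic.

Degrees in G1: deg(0)=2, deg(1)=1, deg(2)=1, deg(3)=1, deg(4)=3.
Sorted degree sequence of G1: [3, 2, 1, 1, 1].
Degrees in G2: deg(0)=1, deg(1)=3, deg(2)=3, deg(3)=2, deg(4)=3.
Sorted degree sequence of G2: [3, 3, 3, 2, 1].
The (sorted) degree sequence is an isomorphism invariant, so since G1 and G2 have different degree sequences they cannot be isomorphic.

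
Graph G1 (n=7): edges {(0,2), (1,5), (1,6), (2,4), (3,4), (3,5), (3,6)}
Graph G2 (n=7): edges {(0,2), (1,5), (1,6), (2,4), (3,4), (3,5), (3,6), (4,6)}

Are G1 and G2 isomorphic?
No, not isomorphic

The graphs are NOT isomorphic.

Counting edges: G1 has 7 edge(s); G2 has 8 edge(s).
Edge count is an isomorphism invariant (a bijection on vertices induces a bijection on edges), so differing edge counts rule out isomorphism.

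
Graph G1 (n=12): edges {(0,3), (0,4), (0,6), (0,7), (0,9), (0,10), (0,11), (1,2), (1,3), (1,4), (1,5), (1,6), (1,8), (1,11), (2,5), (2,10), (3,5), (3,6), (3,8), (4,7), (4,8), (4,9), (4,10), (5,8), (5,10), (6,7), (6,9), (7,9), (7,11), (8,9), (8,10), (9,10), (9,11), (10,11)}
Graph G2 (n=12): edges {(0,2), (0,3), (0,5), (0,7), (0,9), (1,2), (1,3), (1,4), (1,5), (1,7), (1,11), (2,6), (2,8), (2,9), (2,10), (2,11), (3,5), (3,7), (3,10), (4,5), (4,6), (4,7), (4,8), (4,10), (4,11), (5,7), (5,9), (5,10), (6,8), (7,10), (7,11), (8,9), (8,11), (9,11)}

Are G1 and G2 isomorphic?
Yes, isomorphic

The graphs are isomorphic.
One valid mapping φ: V(G1) → V(G2): 0→5, 1→2, 2→6, 3→9, 4→1, 5→8, 6→0, 7→3, 8→11, 9→7, 10→4, 11→10

Verify φ preserves adjacency — for each edge of G1, its image is an edge of G2:
  (0,3) → (φ(0),φ(3)) = (5,9) ∈ E(G2) ✓
  (0,4) → (φ(0),φ(4)) = (1,5) ∈ E(G2) ✓
  (0,6) → (φ(0),φ(6)) = (0,5) ∈ E(G2) ✓
  (0,7) → (φ(0),φ(7)) = (3,5) ∈ E(G2) ✓
  (0,9) → (φ(0),φ(9)) = (5,7) ∈ E(G2) ✓
  (0,10) → (φ(0),φ(10)) = (4,5) ∈ E(G2) ✓
  (0,11) → (φ(0),φ(11)) = (5,10) ∈ E(G2) ✓
  (1,2) → (φ(1),φ(2)) = (2,6) ∈ E(G2) ✓
  (1,3) → (φ(1),φ(3)) = (2,9) ∈ E(G2) ✓
  (1,4) → (φ(1),φ(4)) = (1,2) ∈ E(G2) ✓
  (1,5) → (φ(1),φ(5)) = (2,8) ∈ E(G2) ✓
  (1,6) → (φ(1),φ(6)) = (0,2) ∈ E(G2) ✓
  (1,8) → (φ(1),φ(8)) = (2,11) ∈ E(G2) ✓
  (1,11) → (φ(1),φ(11)) = (2,10) ∈ E(G2) ✓
  (2,5) → (φ(2),φ(5)) = (6,8) ∈ E(G2) ✓
  (2,10) → (φ(2),φ(10)) = (4,6) ∈ E(G2) ✓
  (3,5) → (φ(3),φ(5)) = (8,9) ∈ E(G2) ✓
  (3,6) → (φ(3),φ(6)) = (0,9) ∈ E(G2) ✓
  (3,8) → (φ(3),φ(8)) = (9,11) ∈ E(G2) ✓
  (4,7) → (φ(4),φ(7)) = (1,3) ∈ E(G2) ✓
  (4,8) → (φ(4),φ(8)) = (1,11) ∈ E(G2) ✓
  (4,9) → (φ(4),φ(9)) = (1,7) ∈ E(G2) ✓
  (4,10) → (φ(4),φ(10)) = (1,4) ∈ E(G2) ✓
  (5,8) → (φ(5),φ(8)) = (8,11) ∈ E(G2) ✓
  (5,10) → (φ(5),φ(10)) = (4,8) ∈ E(G2) ✓
  (6,7) → (φ(6),φ(7)) = (0,3) ∈ E(G2) ✓
  (6,9) → (φ(6),φ(9)) = (0,7) ∈ E(G2) ✓
  (7,9) → (φ(7),φ(9)) = (3,7) ∈ E(G2) ✓
  (7,11) → (φ(7),φ(11)) = (3,10) ∈ E(G2) ✓
  (8,9) → (φ(8),φ(9)) = (7,11) ∈ E(G2) ✓
  (8,10) → (φ(8),φ(10)) = (4,11) ∈ E(G2) ✓
  (9,10) → (φ(9),φ(10)) = (4,7) ∈ E(G2) ✓
  (9,11) → (φ(9),φ(11)) = (7,10) ∈ E(G2) ✓
  (10,11) → (φ(10),φ(11)) = (4,10) ∈ E(G2) ✓
All 34 edges of G1 map to edges of G2, and |E(G1)| = |E(G2)| = 34, so φ is a bijection on edges as well as vertices. Hence G1 ≅ G2.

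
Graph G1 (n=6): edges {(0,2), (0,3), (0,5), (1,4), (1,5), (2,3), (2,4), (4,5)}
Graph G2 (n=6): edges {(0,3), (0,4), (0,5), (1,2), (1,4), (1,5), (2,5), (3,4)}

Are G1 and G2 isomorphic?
Yes, isomorphic

The graphs are isomorphic.
One valid mapping φ: V(G1) → V(G2): 0→0, 1→2, 2→4, 3→3, 4→1, 5→5

Verify φ preserves adjacency — for each edge of G1, its image is an edge of G2:
  (0,2) → (φ(0),φ(2)) = (0,4) ∈ E(G2) ✓
  (0,3) → (φ(0),φ(3)) = (0,3) ∈ E(G2) ✓
  (0,5) → (φ(0),φ(5)) = (0,5) ∈ E(G2) ✓
  (1,4) → (φ(1),φ(4)) = (1,2) ∈ E(G2) ✓
  (1,5) → (φ(1),φ(5)) = (2,5) ∈ E(G2) ✓
  (2,3) → (φ(2),φ(3)) = (3,4) ∈ E(G2) ✓
  (2,4) → (φ(2),φ(4)) = (1,4) ∈ E(G2) ✓
  (4,5) → (φ(4),φ(5)) = (1,5) ∈ E(G2) ✓
All 8 edges of G1 map to edges of G2, and |E(G1)| = |E(G2)| = 8, so φ is a bijection on edges as well as vertices. Hence G1 ≅ G2.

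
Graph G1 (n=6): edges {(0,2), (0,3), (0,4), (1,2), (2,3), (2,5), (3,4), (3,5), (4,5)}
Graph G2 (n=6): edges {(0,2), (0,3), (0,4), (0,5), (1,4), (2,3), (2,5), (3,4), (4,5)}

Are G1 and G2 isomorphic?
Yes, isomorphic

The graphs are isomorphic.
One valid mapping φ: V(G1) → V(G2): 0→3, 1→1, 2→4, 3→0, 4→2, 5→5

Verify φ preserves adjacency — for each edge of G1, its image is an edge of G2:
  (0,2) → (φ(0),φ(2)) = (3,4) ∈ E(G2) ✓
  (0,3) → (φ(0),φ(3)) = (0,3) ∈ E(G2) ✓
  (0,4) → (φ(0),φ(4)) = (2,3) ∈ E(G2) ✓
  (1,2) → (φ(1),φ(2)) = (1,4) ∈ E(G2) ✓
  (2,3) → (φ(2),φ(3)) = (0,4) ∈ E(G2) ✓
  (2,5) → (φ(2),φ(5)) = (4,5) ∈ E(G2) ✓
  (3,4) → (φ(3),φ(4)) = (0,2) ∈ E(G2) ✓
  (3,5) → (φ(3),φ(5)) = (0,5) ∈ E(G2) ✓
  (4,5) → (φ(4),φ(5)) = (2,5) ∈ E(G2) ✓
All 9 edges of G1 map to edges of G2, and |E(G1)| = |E(G2)| = 9, so φ is a bijection on edges as well as vertices. Hence G1 ≅ G2.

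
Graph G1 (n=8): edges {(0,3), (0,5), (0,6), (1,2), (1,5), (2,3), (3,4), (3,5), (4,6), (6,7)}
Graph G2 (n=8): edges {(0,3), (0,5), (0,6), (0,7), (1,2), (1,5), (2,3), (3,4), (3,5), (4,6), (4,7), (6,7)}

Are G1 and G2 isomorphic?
No, not isomorphic

The graphs are NOT isomorphic.

Counting edges: G1 has 10 edge(s); G2 has 12 edge(s).
Edge count is an isomorphism invariant (a bijection on vertices induces a bijection on edges), so differing edge counts rule out isomorphism.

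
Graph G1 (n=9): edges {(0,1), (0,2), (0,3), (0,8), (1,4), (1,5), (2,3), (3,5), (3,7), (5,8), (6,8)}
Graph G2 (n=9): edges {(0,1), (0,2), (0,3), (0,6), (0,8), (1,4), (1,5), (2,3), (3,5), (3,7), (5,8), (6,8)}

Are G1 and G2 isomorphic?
No, not isomorphic

The graphs are NOT isomorphic.

Counting edges: G1 has 11 edge(s); G2 has 12 edge(s).
Edge count is an isomorphism invariant (a bijection on vertices induces a bijection on edges), so differing edge counts rule out isomorphism.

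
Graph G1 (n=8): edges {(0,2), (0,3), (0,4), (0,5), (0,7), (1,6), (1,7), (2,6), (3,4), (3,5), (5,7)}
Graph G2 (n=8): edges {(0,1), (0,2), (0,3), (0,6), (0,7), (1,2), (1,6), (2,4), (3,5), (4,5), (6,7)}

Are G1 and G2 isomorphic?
Yes, isomorphic

The graphs are isomorphic.
One valid mapping φ: V(G1) → V(G2): 0→0, 1→4, 2→3, 3→6, 4→7, 5→1, 6→5, 7→2

Verify φ preserves adjacency — for each edge of G1, its image is an edge of G2:
  (0,2) → (φ(0),φ(2)) = (0,3) ∈ E(G2) ✓
  (0,3) → (φ(0),φ(3)) = (0,6) ∈ E(G2) ✓
  (0,4) → (φ(0),φ(4)) = (0,7) ∈ E(G2) ✓
  (0,5) → (φ(0),φ(5)) = (0,1) ∈ E(G2) ✓
  (0,7) → (φ(0),φ(7)) = (0,2) ∈ E(G2) ✓
  (1,6) → (φ(1),φ(6)) = (4,5) ∈ E(G2) ✓
  (1,7) → (φ(1),φ(7)) = (2,4) ∈ E(G2) ✓
  (2,6) → (φ(2),φ(6)) = (3,5) ∈ E(G2) ✓
  (3,4) → (φ(3),φ(4)) = (6,7) ∈ E(G2) ✓
  (3,5) → (φ(3),φ(5)) = (1,6) ∈ E(G2) ✓
  (5,7) → (φ(5),φ(7)) = (1,2) ∈ E(G2) ✓
All 11 edges of G1 map to edges of G2, and |E(G1)| = |E(G2)| = 11, so φ is a bijection on edges as well as vertices. Hence G1 ≅ G2.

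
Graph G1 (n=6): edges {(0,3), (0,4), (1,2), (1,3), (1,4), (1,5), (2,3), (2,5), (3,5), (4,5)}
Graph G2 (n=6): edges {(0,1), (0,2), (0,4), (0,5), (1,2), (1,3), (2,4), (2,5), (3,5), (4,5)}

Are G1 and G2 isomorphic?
Yes, isomorphic

The graphs are isomorphic.
One valid mapping φ: V(G1) → V(G2): 0→3, 1→2, 2→4, 3→5, 4→1, 5→0

Verify φ preserves adjacency — for each edge of G1, its image is an edge of G2:
  (0,3) → (φ(0),φ(3)) = (3,5) ∈ E(G2) ✓
  (0,4) → (φ(0),φ(4)) = (1,3) ∈ E(G2) ✓
  (1,2) → (φ(1),φ(2)) = (2,4) ∈ E(G2) ✓
  (1,3) → (φ(1),φ(3)) = (2,5) ∈ E(G2) ✓
  (1,4) → (φ(1),φ(4)) = (1,2) ∈ E(G2) ✓
  (1,5) → (φ(1),φ(5)) = (0,2) ∈ E(G2) ✓
  (2,3) → (φ(2),φ(3)) = (4,5) ∈ E(G2) ✓
  (2,5) → (φ(2),φ(5)) = (0,4) ∈ E(G2) ✓
  (3,5) → (φ(3),φ(5)) = (0,5) ∈ E(G2) ✓
  (4,5) → (φ(4),φ(5)) = (0,1) ∈ E(G2) ✓
All 10 edges of G1 map to edges of G2, and |E(G1)| = |E(G2)| = 10, so φ is a bijection on edges as well as vertices. Hence G1 ≅ G2.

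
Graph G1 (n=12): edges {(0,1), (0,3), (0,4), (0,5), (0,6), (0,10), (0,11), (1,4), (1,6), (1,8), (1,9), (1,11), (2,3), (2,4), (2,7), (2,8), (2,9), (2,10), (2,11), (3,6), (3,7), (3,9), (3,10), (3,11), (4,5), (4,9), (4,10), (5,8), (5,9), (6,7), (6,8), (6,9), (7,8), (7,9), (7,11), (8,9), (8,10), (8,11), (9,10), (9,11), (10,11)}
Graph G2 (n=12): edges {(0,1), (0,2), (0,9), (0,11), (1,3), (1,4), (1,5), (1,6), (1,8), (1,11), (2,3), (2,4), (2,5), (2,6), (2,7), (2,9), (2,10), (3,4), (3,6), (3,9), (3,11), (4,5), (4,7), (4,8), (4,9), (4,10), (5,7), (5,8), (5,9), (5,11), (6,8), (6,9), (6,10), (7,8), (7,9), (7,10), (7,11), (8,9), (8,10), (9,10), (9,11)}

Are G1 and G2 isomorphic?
Yes, isomorphic

The graphs are isomorphic.
One valid mapping φ: V(G1) → V(G2): 0→1, 1→3, 2→7, 3→8, 4→11, 5→0, 6→6, 7→10, 8→2, 9→9, 10→5, 11→4

Verify φ preserves adjacency — for each edge of G1, its image is an edge of G2:
  (0,1) → (φ(0),φ(1)) = (1,3) ∈ E(G2) ✓
  (0,3) → (φ(0),φ(3)) = (1,8) ∈ E(G2) ✓
  (0,4) → (φ(0),φ(4)) = (1,11) ∈ E(G2) ✓
  (0,5) → (φ(0),φ(5)) = (0,1) ∈ E(G2) ✓
  (0,6) → (φ(0),φ(6)) = (1,6) ∈ E(G2) ✓
  (0,10) → (φ(0),φ(10)) = (1,5) ∈ E(G2) ✓
  (0,11) → (φ(0),φ(11)) = (1,4) ∈ E(G2) ✓
  (1,4) → (φ(1),φ(4)) = (3,11) ∈ E(G2) ✓
  (1,6) → (φ(1),φ(6)) = (3,6) ∈ E(G2) ✓
  (1,8) → (φ(1),φ(8)) = (2,3) ∈ E(G2) ✓
  (1,9) → (φ(1),φ(9)) = (3,9) ∈ E(G2) ✓
  (1,11) → (φ(1),φ(11)) = (3,4) ∈ E(G2) ✓
  (2,3) → (φ(2),φ(3)) = (7,8) ∈ E(G2) ✓
  (2,4) → (φ(2),φ(4)) = (7,11) ∈ E(G2) ✓
  (2,7) → (φ(2),φ(7)) = (7,10) ∈ E(G2) ✓
  (2,8) → (φ(2),φ(8)) = (2,7) ∈ E(G2) ✓
  (2,9) → (φ(2),φ(9)) = (7,9) ∈ E(G2) ✓
  (2,10) → (φ(2),φ(10)) = (5,7) ∈ E(G2) ✓
  (2,11) → (φ(2),φ(11)) = (4,7) ∈ E(G2) ✓
  (3,6) → (φ(3),φ(6)) = (6,8) ∈ E(G2) ✓
  (3,7) → (φ(3),φ(7)) = (8,10) ∈ E(G2) ✓
  (3,9) → (φ(3),φ(9)) = (8,9) ∈ E(G2) ✓
  (3,10) → (φ(3),φ(10)) = (5,8) ∈ E(G2) ✓
  (3,11) → (φ(3),φ(11)) = (4,8) ∈ E(G2) ✓
  (4,5) → (φ(4),φ(5)) = (0,11) ∈ E(G2) ✓
  (4,9) → (φ(4),φ(9)) = (9,11) ∈ E(G2) ✓
  (4,10) → (φ(4),φ(10)) = (5,11) ∈ E(G2) ✓
  (5,8) → (φ(5),φ(8)) = (0,2) ∈ E(G2) ✓
  (5,9) → (φ(5),φ(9)) = (0,9) ∈ E(G2) ✓
  (6,7) → (φ(6),φ(7)) = (6,10) ∈ E(G2) ✓
  (6,8) → (φ(6),φ(8)) = (2,6) ∈ E(G2) ✓
  (6,9) → (φ(6),φ(9)) = (6,9) ∈ E(G2) ✓
  (7,8) → (φ(7),φ(8)) = (2,10) ∈ E(G2) ✓
  (7,9) → (φ(7),φ(9)) = (9,10) ∈ E(G2) ✓
  (7,11) → (φ(7),φ(11)) = (4,10) ∈ E(G2) ✓
  (8,9) → (φ(8),φ(9)) = (2,9) ∈ E(G2) ✓
  (8,10) → (φ(8),φ(10)) = (2,5) ∈ E(G2) ✓
  (8,11) → (φ(8),φ(11)) = (2,4) ∈ E(G2) ✓
  (9,10) → (φ(9),φ(10)) = (5,9) ∈ E(G2) ✓
  (9,11) → (φ(9),φ(11)) = (4,9) ∈ E(G2) ✓
  (10,11) → (φ(10),φ(11)) = (4,5) ∈ E(G2) ✓
All 41 edges of G1 map to edges of G2, and |E(G1)| = |E(G2)| = 41, so φ is a bijection on edges as well as vertices. Hence G1 ≅ G2.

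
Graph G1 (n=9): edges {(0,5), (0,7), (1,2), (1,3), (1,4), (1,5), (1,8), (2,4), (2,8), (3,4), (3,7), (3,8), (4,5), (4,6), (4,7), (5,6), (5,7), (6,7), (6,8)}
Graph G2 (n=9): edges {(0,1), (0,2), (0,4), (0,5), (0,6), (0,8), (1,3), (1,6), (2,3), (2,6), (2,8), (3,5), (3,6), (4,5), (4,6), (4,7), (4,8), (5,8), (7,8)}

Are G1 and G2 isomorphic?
Yes, isomorphic

The graphs are isomorphic.
One valid mapping φ: V(G1) → V(G2): 0→7, 1→6, 2→1, 3→2, 4→0, 5→4, 6→5, 7→8, 8→3

Verify φ preserves adjacency — for each edge of G1, its image is an edge of G2:
  (0,5) → (φ(0),φ(5)) = (4,7) ∈ E(G2) ✓
  (0,7) → (φ(0),φ(7)) = (7,8) ∈ E(G2) ✓
  (1,2) → (φ(1),φ(2)) = (1,6) ∈ E(G2) ✓
  (1,3) → (φ(1),φ(3)) = (2,6) ∈ E(G2) ✓
  (1,4) → (φ(1),φ(4)) = (0,6) ∈ E(G2) ✓
  (1,5) → (φ(1),φ(5)) = (4,6) ∈ E(G2) ✓
  (1,8) → (φ(1),φ(8)) = (3,6) ∈ E(G2) ✓
  (2,4) → (φ(2),φ(4)) = (0,1) ∈ E(G2) ✓
  (2,8) → (φ(2),φ(8)) = (1,3) ∈ E(G2) ✓
  (3,4) → (φ(3),φ(4)) = (0,2) ∈ E(G2) ✓
  (3,7) → (φ(3),φ(7)) = (2,8) ∈ E(G2) ✓
  (3,8) → (φ(3),φ(8)) = (2,3) ∈ E(G2) ✓
  (4,5) → (φ(4),φ(5)) = (0,4) ∈ E(G2) ✓
  (4,6) → (φ(4),φ(6)) = (0,5) ∈ E(G2) ✓
  (4,7) → (φ(4),φ(7)) = (0,8) ∈ E(G2) ✓
  (5,6) → (φ(5),φ(6)) = (4,5) ∈ E(G2) ✓
  (5,7) → (φ(5),φ(7)) = (4,8) ∈ E(G2) ✓
  (6,7) → (φ(6),φ(7)) = (5,8) ∈ E(G2) ✓
  (6,8) → (φ(6),φ(8)) = (3,5) ∈ E(G2) ✓
All 19 edges of G1 map to edges of G2, and |E(G1)| = |E(G2)| = 19, so φ is a bijection on edges as well as vertices. Hence G1 ≅ G2.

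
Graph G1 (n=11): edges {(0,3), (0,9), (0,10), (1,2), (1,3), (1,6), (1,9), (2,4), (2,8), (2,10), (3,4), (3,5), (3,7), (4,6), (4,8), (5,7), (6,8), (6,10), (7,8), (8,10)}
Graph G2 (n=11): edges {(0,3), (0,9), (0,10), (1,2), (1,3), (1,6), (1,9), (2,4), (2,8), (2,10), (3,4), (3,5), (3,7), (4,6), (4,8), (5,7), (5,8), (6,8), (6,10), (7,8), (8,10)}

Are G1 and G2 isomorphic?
No, not isomorphic

The graphs are NOT isomorphic.

Counting edges: G1 has 20 edge(s); G2 has 21 edge(s).
Edge count is an isomorphism invariant (a bijection on vertices induces a bijection on edges), so differing edge counts rule out isomorphism.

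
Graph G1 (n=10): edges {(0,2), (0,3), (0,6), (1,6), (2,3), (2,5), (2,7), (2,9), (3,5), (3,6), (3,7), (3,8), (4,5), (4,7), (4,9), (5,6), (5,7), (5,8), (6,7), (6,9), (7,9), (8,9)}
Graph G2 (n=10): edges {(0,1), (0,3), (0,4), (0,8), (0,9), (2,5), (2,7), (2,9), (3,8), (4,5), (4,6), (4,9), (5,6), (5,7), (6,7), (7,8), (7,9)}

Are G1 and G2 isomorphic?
No, not isomorphic

The graphs are NOT isomorphic.

Degrees in G1: deg(0)=3, deg(1)=1, deg(2)=5, deg(3)=6, deg(4)=3, deg(5)=6, deg(6)=6, deg(7)=6, deg(8)=3, deg(9)=5.
Sorted degree sequence of G1: [6, 6, 6, 6, 5, 5, 3, 3, 3, 1].
Degrees in G2: deg(0)=5, deg(1)=1, deg(2)=3, deg(3)=2, deg(4)=4, deg(5)=4, deg(6)=3, deg(7)=5, deg(8)=3, deg(9)=4.
Sorted degree sequence of G2: [5, 5, 4, 4, 4, 3, 3, 3, 2, 1].
The (sorted) degree sequence is an isomorphism invariant, so since G1 and G2 have different degree sequences they cannot be isomorphic.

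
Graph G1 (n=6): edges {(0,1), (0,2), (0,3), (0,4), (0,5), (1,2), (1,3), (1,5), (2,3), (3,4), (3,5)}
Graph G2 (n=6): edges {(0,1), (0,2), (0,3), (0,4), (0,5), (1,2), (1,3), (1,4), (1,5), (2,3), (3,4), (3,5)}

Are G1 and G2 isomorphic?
No, not isomorphic

The graphs are NOT isomorphic.

Counting edges: G1 has 11 edge(s); G2 has 12 edge(s).
Edge count is an isomorphism invariant (a bijection on vertices induces a bijection on edges), so differing edge counts rule out isomorphism.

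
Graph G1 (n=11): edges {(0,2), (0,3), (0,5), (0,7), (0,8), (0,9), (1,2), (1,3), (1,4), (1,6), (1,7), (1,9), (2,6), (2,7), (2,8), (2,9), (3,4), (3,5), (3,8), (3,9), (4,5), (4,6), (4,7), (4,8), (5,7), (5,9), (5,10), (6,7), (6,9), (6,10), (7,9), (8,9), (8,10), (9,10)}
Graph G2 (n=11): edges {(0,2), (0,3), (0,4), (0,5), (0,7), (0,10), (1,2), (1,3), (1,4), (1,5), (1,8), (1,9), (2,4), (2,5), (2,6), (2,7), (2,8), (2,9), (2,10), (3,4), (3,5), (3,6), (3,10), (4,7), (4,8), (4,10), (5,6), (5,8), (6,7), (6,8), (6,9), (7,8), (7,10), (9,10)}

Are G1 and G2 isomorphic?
Yes, isomorphic

The graphs are isomorphic.
One valid mapping φ: V(G1) → V(G2): 0→8, 1→0, 2→7, 3→5, 4→3, 5→1, 6→10, 7→4, 8→6, 9→2, 10→9

Verify φ preserves adjacency — for each edge of G1, its image is an edge of G2:
  (0,2) → (φ(0),φ(2)) = (7,8) ∈ E(G2) ✓
  (0,3) → (φ(0),φ(3)) = (5,8) ∈ E(G2) ✓
  (0,5) → (φ(0),φ(5)) = (1,8) ∈ E(G2) ✓
  (0,7) → (φ(0),φ(7)) = (4,8) ∈ E(G2) ✓
  (0,8) → (φ(0),φ(8)) = (6,8) ∈ E(G2) ✓
  (0,9) → (φ(0),φ(9)) = (2,8) ∈ E(G2) ✓
  (1,2) → (φ(1),φ(2)) = (0,7) ∈ E(G2) ✓
  (1,3) → (φ(1),φ(3)) = (0,5) ∈ E(G2) ✓
  (1,4) → (φ(1),φ(4)) = (0,3) ∈ E(G2) ✓
  (1,6) → (φ(1),φ(6)) = (0,10) ∈ E(G2) ✓
  (1,7) → (φ(1),φ(7)) = (0,4) ∈ E(G2) ✓
  (1,9) → (φ(1),φ(9)) = (0,2) ∈ E(G2) ✓
  (2,6) → (φ(2),φ(6)) = (7,10) ∈ E(G2) ✓
  (2,7) → (φ(2),φ(7)) = (4,7) ∈ E(G2) ✓
  (2,8) → (φ(2),φ(8)) = (6,7) ∈ E(G2) ✓
  (2,9) → (φ(2),φ(9)) = (2,7) ∈ E(G2) ✓
  (3,4) → (φ(3),φ(4)) = (3,5) ∈ E(G2) ✓
  (3,5) → (φ(3),φ(5)) = (1,5) ∈ E(G2) ✓
  (3,8) → (φ(3),φ(8)) = (5,6) ∈ E(G2) ✓
  (3,9) → (φ(3),φ(9)) = (2,5) ∈ E(G2) ✓
  (4,5) → (φ(4),φ(5)) = (1,3) ∈ E(G2) ✓
  (4,6) → (φ(4),φ(6)) = (3,10) ∈ E(G2) ✓
  (4,7) → (φ(4),φ(7)) = (3,4) ∈ E(G2) ✓
  (4,8) → (φ(4),φ(8)) = (3,6) ∈ E(G2) ✓
  (5,7) → (φ(5),φ(7)) = (1,4) ∈ E(G2) ✓
  (5,9) → (φ(5),φ(9)) = (1,2) ∈ E(G2) ✓
  (5,10) → (φ(5),φ(10)) = (1,9) ∈ E(G2) ✓
  (6,7) → (φ(6),φ(7)) = (4,10) ∈ E(G2) ✓
  (6,9) → (φ(6),φ(9)) = (2,10) ∈ E(G2) ✓
  (6,10) → (φ(6),φ(10)) = (9,10) ∈ E(G2) ✓
  (7,9) → (φ(7),φ(9)) = (2,4) ∈ E(G2) ✓
  (8,9) → (φ(8),φ(9)) = (2,6) ∈ E(G2) ✓
  (8,10) → (φ(8),φ(10)) = (6,9) ∈ E(G2) ✓
  (9,10) → (φ(9),φ(10)) = (2,9) ∈ E(G2) ✓
All 34 edges of G1 map to edges of G2, and |E(G1)| = |E(G2)| = 34, so φ is a bijection on edges as well as vertices. Hence G1 ≅ G2.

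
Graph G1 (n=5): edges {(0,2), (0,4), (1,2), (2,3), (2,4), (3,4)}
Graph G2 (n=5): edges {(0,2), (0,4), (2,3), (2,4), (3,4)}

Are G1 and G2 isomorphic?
No, not isomorphic

The graphs are NOT isomorphic.

Counting edges: G1 has 6 edge(s); G2 has 5 edge(s).
Edge count is an isomorphism invariant (a bijection on vertices induces a bijection on edges), so differing edge counts rule out isomorphism.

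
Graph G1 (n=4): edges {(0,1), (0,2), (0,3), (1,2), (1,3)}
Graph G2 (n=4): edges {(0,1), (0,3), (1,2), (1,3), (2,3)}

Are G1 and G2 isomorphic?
Yes, isomorphic

The graphs are isomorphic.
One valid mapping φ: V(G1) → V(G2): 0→3, 1→1, 2→2, 3→0

Verify φ preserves adjacency — for each edge of G1, its image is an edge of G2:
  (0,1) → (φ(0),φ(1)) = (1,3) ∈ E(G2) ✓
  (0,2) → (φ(0),φ(2)) = (2,3) ∈ E(G2) ✓
  (0,3) → (φ(0),φ(3)) = (0,3) ∈ E(G2) ✓
  (1,2) → (φ(1),φ(2)) = (1,2) ∈ E(G2) ✓
  (1,3) → (φ(1),φ(3)) = (0,1) ∈ E(G2) ✓
All 5 edges of G1 map to edges of G2, and |E(G1)| = |E(G2)| = 5, so φ is a bijection on edges as well as vertices. Hence G1 ≅ G2.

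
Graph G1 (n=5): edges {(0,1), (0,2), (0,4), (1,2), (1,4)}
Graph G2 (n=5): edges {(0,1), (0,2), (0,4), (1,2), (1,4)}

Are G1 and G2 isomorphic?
Yes, isomorphic

The graphs are isomorphic.
One valid mapping φ: V(G1) → V(G2): 0→0, 1→1, 2→2, 3→3, 4→4

Verify φ preserves adjacency — for each edge of G1, its image is an edge of G2:
  (0,1) → (φ(0),φ(1)) = (0,1) ∈ E(G2) ✓
  (0,2) → (φ(0),φ(2)) = (0,2) ∈ E(G2) ✓
  (0,4) → (φ(0),φ(4)) = (0,4) ∈ E(G2) ✓
  (1,2) → (φ(1),φ(2)) = (1,2) ∈ E(G2) ✓
  (1,4) → (φ(1),φ(4)) = (1,4) ∈ E(G2) ✓
All 5 edges of G1 map to edges of G2, and |E(G1)| = |E(G2)| = 5, so φ is a bijection on edges as well as vertices. Hence G1 ≅ G2.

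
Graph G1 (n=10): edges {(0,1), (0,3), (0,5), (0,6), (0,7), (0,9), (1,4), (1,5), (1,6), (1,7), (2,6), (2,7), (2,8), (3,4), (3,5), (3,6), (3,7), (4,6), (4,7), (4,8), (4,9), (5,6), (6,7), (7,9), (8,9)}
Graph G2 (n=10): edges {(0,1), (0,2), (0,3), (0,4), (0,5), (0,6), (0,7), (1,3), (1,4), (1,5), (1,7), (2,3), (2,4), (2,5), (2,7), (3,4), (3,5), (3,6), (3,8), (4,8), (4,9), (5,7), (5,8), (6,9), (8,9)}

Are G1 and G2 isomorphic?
Yes, isomorphic

The graphs are isomorphic.
One valid mapping φ: V(G1) → V(G2): 0→5, 1→2, 2→6, 3→1, 4→4, 5→7, 6→0, 7→3, 8→9, 9→8

Verify φ preserves adjacency — for each edge of G1, its image is an edge of G2:
  (0,1) → (φ(0),φ(1)) = (2,5) ∈ E(G2) ✓
  (0,3) → (φ(0),φ(3)) = (1,5) ∈ E(G2) ✓
  (0,5) → (φ(0),φ(5)) = (5,7) ∈ E(G2) ✓
  (0,6) → (φ(0),φ(6)) = (0,5) ∈ E(G2) ✓
  (0,7) → (φ(0),φ(7)) = (3,5) ∈ E(G2) ✓
  (0,9) → (φ(0),φ(9)) = (5,8) ∈ E(G2) ✓
  (1,4) → (φ(1),φ(4)) = (2,4) ∈ E(G2) ✓
  (1,5) → (φ(1),φ(5)) = (2,7) ∈ E(G2) ✓
  (1,6) → (φ(1),φ(6)) = (0,2) ∈ E(G2) ✓
  (1,7) → (φ(1),φ(7)) = (2,3) ∈ E(G2) ✓
  (2,6) → (φ(2),φ(6)) = (0,6) ∈ E(G2) ✓
  (2,7) → (φ(2),φ(7)) = (3,6) ∈ E(G2) ✓
  (2,8) → (φ(2),φ(8)) = (6,9) ∈ E(G2) ✓
  (3,4) → (φ(3),φ(4)) = (1,4) ∈ E(G2) ✓
  (3,5) → (φ(3),φ(5)) = (1,7) ∈ E(G2) ✓
  (3,6) → (φ(3),φ(6)) = (0,1) ∈ E(G2) ✓
  (3,7) → (φ(3),φ(7)) = (1,3) ∈ E(G2) ✓
  (4,6) → (φ(4),φ(6)) = (0,4) ∈ E(G2) ✓
  (4,7) → (φ(4),φ(7)) = (3,4) ∈ E(G2) ✓
  (4,8) → (φ(4),φ(8)) = (4,9) ∈ E(G2) ✓
  (4,9) → (φ(4),φ(9)) = (4,8) ∈ E(G2) ✓
  (5,6) → (φ(5),φ(6)) = (0,7) ∈ E(G2) ✓
  (6,7) → (φ(6),φ(7)) = (0,3) ∈ E(G2) ✓
  (7,9) → (φ(7),φ(9)) = (3,8) ∈ E(G2) ✓
  (8,9) → (φ(8),φ(9)) = (8,9) ∈ E(G2) ✓
All 25 edges of G1 map to edges of G2, and |E(G1)| = |E(G2)| = 25, so φ is a bijection on edges as well as vertices. Hence G1 ≅ G2.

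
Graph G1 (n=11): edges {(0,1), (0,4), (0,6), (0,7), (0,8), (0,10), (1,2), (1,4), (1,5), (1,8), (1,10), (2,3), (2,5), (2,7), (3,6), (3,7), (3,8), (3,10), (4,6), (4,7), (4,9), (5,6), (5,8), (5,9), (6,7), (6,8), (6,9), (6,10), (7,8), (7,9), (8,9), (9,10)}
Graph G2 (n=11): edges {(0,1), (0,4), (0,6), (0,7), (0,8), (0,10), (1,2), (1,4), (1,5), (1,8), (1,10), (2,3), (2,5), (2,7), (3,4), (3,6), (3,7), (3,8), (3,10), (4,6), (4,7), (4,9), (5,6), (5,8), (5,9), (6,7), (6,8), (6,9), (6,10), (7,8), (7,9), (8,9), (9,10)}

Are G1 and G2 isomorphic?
No, not isomorphic

The graphs are NOT isomorphic.

Counting edges: G1 has 32 edge(s); G2 has 33 edge(s).
Edge count is an isomorphism invariant (a bijection on vertices induces a bijection on edges), so differing edge counts rule out isomorphism.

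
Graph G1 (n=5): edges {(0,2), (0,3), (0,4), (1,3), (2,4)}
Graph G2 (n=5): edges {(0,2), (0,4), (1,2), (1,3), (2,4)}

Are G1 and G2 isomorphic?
Yes, isomorphic

The graphs are isomorphic.
One valid mapping φ: V(G1) → V(G2): 0→2, 1→3, 2→4, 3→1, 4→0

Verify φ preserves adjacency — for each edge of G1, its image is an edge of G2:
  (0,2) → (φ(0),φ(2)) = (2,4) ∈ E(G2) ✓
  (0,3) → (φ(0),φ(3)) = (1,2) ∈ E(G2) ✓
  (0,4) → (φ(0),φ(4)) = (0,2) ∈ E(G2) ✓
  (1,3) → (φ(1),φ(3)) = (1,3) ∈ E(G2) ✓
  (2,4) → (φ(2),φ(4)) = (0,4) ∈ E(G2) ✓
All 5 edges of G1 map to edges of G2, and |E(G1)| = |E(G2)| = 5, so φ is a bijection on edges as well as vertices. Hence G1 ≅ G2.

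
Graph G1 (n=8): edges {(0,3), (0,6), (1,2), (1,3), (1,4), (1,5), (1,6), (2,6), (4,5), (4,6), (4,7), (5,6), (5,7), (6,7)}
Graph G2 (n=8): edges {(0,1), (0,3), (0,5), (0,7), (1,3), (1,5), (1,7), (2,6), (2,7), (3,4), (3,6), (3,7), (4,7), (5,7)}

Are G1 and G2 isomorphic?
Yes, isomorphic

The graphs are isomorphic.
One valid mapping φ: V(G1) → V(G2): 0→2, 1→3, 2→4, 3→6, 4→0, 5→1, 6→7, 7→5

Verify φ preserves adjacency — for each edge of G1, its image is an edge of G2:
  (0,3) → (φ(0),φ(3)) = (2,6) ∈ E(G2) ✓
  (0,6) → (φ(0),φ(6)) = (2,7) ∈ E(G2) ✓
  (1,2) → (φ(1),φ(2)) = (3,4) ∈ E(G2) ✓
  (1,3) → (φ(1),φ(3)) = (3,6) ∈ E(G2) ✓
  (1,4) → (φ(1),φ(4)) = (0,3) ∈ E(G2) ✓
  (1,5) → (φ(1),φ(5)) = (1,3) ∈ E(G2) ✓
  (1,6) → (φ(1),φ(6)) = (3,7) ∈ E(G2) ✓
  (2,6) → (φ(2),φ(6)) = (4,7) ∈ E(G2) ✓
  (4,5) → (φ(4),φ(5)) = (0,1) ∈ E(G2) ✓
  (4,6) → (φ(4),φ(6)) = (0,7) ∈ E(G2) ✓
  (4,7) → (φ(4),φ(7)) = (0,5) ∈ E(G2) ✓
  (5,6) → (φ(5),φ(6)) = (1,7) ∈ E(G2) ✓
  (5,7) → (φ(5),φ(7)) = (1,5) ∈ E(G2) ✓
  (6,7) → (φ(6),φ(7)) = (5,7) ∈ E(G2) ✓
All 14 edges of G1 map to edges of G2, and |E(G1)| = |E(G2)| = 14, so φ is a bijection on edges as well as vertices. Hence G1 ≅ G2.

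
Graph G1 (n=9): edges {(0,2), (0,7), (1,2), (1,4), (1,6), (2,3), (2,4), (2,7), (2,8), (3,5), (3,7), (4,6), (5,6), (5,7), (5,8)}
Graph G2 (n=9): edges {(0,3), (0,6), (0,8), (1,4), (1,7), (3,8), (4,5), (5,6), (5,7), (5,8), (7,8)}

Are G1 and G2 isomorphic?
No, not isomorphic

The graphs are NOT isomorphic.

Counting triangles (3-cliques): G1 has 5, G2 has 2.
Triangle count is an isomorphism invariant, so differing triangle counts rule out isomorphism.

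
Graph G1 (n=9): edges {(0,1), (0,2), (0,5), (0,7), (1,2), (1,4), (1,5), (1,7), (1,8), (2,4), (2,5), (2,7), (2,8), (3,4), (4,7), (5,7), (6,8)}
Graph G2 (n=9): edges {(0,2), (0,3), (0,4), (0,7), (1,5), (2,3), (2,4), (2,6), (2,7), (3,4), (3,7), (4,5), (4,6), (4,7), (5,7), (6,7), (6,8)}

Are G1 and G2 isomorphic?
Yes, isomorphic

The graphs are isomorphic.
One valid mapping φ: V(G1) → V(G2): 0→3, 1→7, 2→4, 3→8, 4→6, 5→0, 6→1, 7→2, 8→5

Verify φ preserves adjacency — for each edge of G1, its image is an edge of G2:
  (0,1) → (φ(0),φ(1)) = (3,7) ∈ E(G2) ✓
  (0,2) → (φ(0),φ(2)) = (3,4) ∈ E(G2) ✓
  (0,5) → (φ(0),φ(5)) = (0,3) ∈ E(G2) ✓
  (0,7) → (φ(0),φ(7)) = (2,3) ∈ E(G2) ✓
  (1,2) → (φ(1),φ(2)) = (4,7) ∈ E(G2) ✓
  (1,4) → (φ(1),φ(4)) = (6,7) ∈ E(G2) ✓
  (1,5) → (φ(1),φ(5)) = (0,7) ∈ E(G2) ✓
  (1,7) → (φ(1),φ(7)) = (2,7) ∈ E(G2) ✓
  (1,8) → (φ(1),φ(8)) = (5,7) ∈ E(G2) ✓
  (2,4) → (φ(2),φ(4)) = (4,6) ∈ E(G2) ✓
  (2,5) → (φ(2),φ(5)) = (0,4) ∈ E(G2) ✓
  (2,7) → (φ(2),φ(7)) = (2,4) ∈ E(G2) ✓
  (2,8) → (φ(2),φ(8)) = (4,5) ∈ E(G2) ✓
  (3,4) → (φ(3),φ(4)) = (6,8) ∈ E(G2) ✓
  (4,7) → (φ(4),φ(7)) = (2,6) ∈ E(G2) ✓
  (5,7) → (φ(5),φ(7)) = (0,2) ∈ E(G2) ✓
  (6,8) → (φ(6),φ(8)) = (1,5) ∈ E(G2) ✓
All 17 edges of G1 map to edges of G2, and |E(G1)| = |E(G2)| = 17, so φ is a bijection on edges as well as vertices. Hence G1 ≅ G2.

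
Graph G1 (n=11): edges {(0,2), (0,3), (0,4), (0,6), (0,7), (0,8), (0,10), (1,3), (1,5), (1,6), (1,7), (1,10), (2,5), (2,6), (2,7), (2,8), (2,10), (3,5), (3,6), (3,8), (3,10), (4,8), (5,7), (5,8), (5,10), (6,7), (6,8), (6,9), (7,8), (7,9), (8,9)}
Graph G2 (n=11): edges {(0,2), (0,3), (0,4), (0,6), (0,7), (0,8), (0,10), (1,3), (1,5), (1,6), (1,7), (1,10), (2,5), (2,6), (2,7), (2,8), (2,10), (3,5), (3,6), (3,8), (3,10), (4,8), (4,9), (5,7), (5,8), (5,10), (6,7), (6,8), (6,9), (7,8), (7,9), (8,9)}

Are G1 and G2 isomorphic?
No, not isomorphic

The graphs are NOT isomorphic.

Counting edges: G1 has 31 edge(s); G2 has 32 edge(s).
Edge count is an isomorphism invariant (a bijection on vertices induces a bijection on edges), so differing edge counts rule out isomorphism.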